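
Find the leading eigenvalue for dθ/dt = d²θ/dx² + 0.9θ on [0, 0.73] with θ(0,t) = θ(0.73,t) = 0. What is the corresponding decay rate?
Eigenvalues: λₙ = n²π²/0.73² - 0.9.
First three modes:
  n=1: λ₁ = π²/0.73² - 0.9 ≈ 17.621
  n=2: λ₂ = 4π²/0.73² - 0.9 ≈ 73.182
  n=3: λ₃ = 9π²/0.73² - 0.9 ≈ 165.785
Since π²/0.73² ≈ 18.521 > 0.9, all λₙ > 0.
The n=1 mode decays slowest → dominates as t → ∞.
Asymptotic: θ ~ c₁ sin(πx/0.73) e^{-λ₁t} with decay rate λ₁ ≈ 17.621.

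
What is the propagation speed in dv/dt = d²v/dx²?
Infinite. The heat equation is parabolic, not hyperbolic, so disturbances propagate instantly.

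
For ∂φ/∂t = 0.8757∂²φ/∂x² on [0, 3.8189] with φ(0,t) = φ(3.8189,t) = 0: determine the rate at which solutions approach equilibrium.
Eigenvalues: λₙ = 0.8757n²π²/3.8189².
First three modes:
  n=1: λ₁ = 0.8757π²/3.8189² ≈ 0.593
  n=2: λ₂ = 3.5028π²/3.8189² ≈ 2.37 (4× faster decay)
  n=3: λ₃ = 7.8813π²/3.8189² ≈ 5.334 (9× faster decay)
As t → ∞, higher modes decay exponentially faster. The n=1 mode dominates: φ ~ c₁ sin(πx/3.8189) e^{-λ₁t}.
Decay rate: λ₁ = 0.8757π²/3.8189² ≈ 0.593.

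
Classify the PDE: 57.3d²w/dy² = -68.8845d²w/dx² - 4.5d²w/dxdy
Rewriting in standard form: 68.8845d²w/dx² + 4.5d²w/dxdy + 57.3d²w/dy² = 0. A = 68.8845, B = 4.5, C = 57.3. Discriminant B² - 4AC = -15768.0774. Since -15768.0774 < 0, elliptic.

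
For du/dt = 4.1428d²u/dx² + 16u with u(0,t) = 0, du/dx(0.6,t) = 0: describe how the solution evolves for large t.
u → 0. Diffusion dominates reaction (r=16 < κπ²/(4L²)≈28.39); solution decays.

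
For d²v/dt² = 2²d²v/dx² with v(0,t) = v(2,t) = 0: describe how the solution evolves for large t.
v oscillates (no decay). Energy is conserved; the solution oscillates indefinitely as standing waves.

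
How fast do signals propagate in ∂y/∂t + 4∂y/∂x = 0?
Speed = 4. Information travels along x - 4t = const (rightward).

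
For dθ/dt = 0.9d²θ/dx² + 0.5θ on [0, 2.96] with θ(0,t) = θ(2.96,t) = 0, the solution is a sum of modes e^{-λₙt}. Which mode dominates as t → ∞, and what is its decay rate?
Eigenvalues: λₙ = 0.9n²π²/2.96² - 0.5.
First three modes:
  n=1: λ₁ = 0.9π²/2.96² - 0.5 ≈ 0.514
  n=2: λ₂ = 3.6π²/2.96² - 0.5 ≈ 3.555
  n=3: λ₃ = 8.1π²/2.96² - 0.5 ≈ 8.624
Since 0.9π²/2.96² ≈ 1.014 > 0.5, all λₙ > 0.
The n=1 mode decays slowest → dominates as t → ∞.
Asymptotic: θ ~ c₁ sin(πx/2.96) e^{-λ₁t} with decay rate λ₁ ≈ 0.514.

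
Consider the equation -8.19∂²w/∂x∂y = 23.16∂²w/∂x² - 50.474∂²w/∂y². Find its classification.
Rewriting in standard form: -23.16∂²w/∂x² - 8.19∂²w/∂x∂y + 50.474∂²w/∂y² = 0. Hyperbolic. (A = -23.16, B = -8.19, C = 50.474 gives B² - 4AC = 4742.98746.)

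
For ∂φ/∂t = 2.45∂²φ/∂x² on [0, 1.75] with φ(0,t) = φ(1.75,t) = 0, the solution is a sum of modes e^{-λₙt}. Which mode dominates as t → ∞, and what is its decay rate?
Eigenvalues: λₙ = 2.45n²π²/1.75².
First three modes:
  n=1: λ₁ = 2.45π²/1.75² ≈ 7.896
  n=2: λ₂ = 9.8π²/1.75² ≈ 31.583 (4× faster decay)
  n=3: λ₃ = 22.05π²/1.75² ≈ 71.061 (9× faster decay)
As t → ∞, higher modes decay exponentially faster. The n=1 mode dominates: φ ~ c₁ sin(πx/1.75) e^{-λ₁t}.
Decay rate: λ₁ = 2.45π²/1.75² ≈ 7.896.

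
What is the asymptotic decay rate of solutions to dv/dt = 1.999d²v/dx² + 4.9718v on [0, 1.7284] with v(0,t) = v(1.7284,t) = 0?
Eigenvalues: λₙ = 1.999n²π²/1.7284² - 4.9718.
First three modes:
  n=1: λ₁ = 1.999π²/1.7284² - 4.9718 ≈ 1.632
  n=2: λ₂ = 7.996π²/1.7284² - 4.9718 ≈ 21.445
  n=3: λ₃ = 17.991π²/1.7284² - 4.9718 ≈ 54.467
Since 1.999π²/1.7284² ≈ 6.604 > 4.9718, all λₙ > 0.
The n=1 mode decays slowest → dominates as t → ∞.
Asymptotic: v ~ c₁ sin(πx/1.7284) e^{-λ₁t} with decay rate λ₁ ≈ 1.632.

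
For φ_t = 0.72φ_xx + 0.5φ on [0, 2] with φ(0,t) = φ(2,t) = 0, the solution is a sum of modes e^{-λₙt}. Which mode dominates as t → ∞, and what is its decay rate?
Eigenvalues: λₙ = 0.72n²π²/2² - 0.5.
First three modes:
  n=1: λ₁ = 0.72π²/2² - 0.5 ≈ 1.277
  n=2: λ₂ = 2.88π²/2² - 0.5 ≈ 6.606
  n=3: λ₃ = 6.48π²/2² - 0.5 ≈ 15.489
Since 0.72π²/2² ≈ 1.777 > 0.5, all λₙ > 0.
The n=1 mode decays slowest → dominates as t → ∞.
Asymptotic: φ ~ c₁ sin(πx/2) e^{-λ₁t} with decay rate λ₁ ≈ 1.277.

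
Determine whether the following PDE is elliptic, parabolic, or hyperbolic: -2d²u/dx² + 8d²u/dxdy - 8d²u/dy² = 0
Coefficients: A = -2, B = 8, C = -8. B² - 4AC = 0, which is zero, so the equation is parabolic.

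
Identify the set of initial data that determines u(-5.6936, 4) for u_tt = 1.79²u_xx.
Domain of dependence: [-12.8536, 1.4664]. Signals travel at speed 1.79, so data within |x - -5.6936| ≤ 1.79·4 = 7.16 can reach the point.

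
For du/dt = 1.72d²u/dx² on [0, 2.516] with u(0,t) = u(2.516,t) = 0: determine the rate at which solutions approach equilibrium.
Eigenvalues: λₙ = 1.72n²π²/2.516².
First three modes:
  n=1: λ₁ = 1.72π²/2.516² ≈ 2.682
  n=2: λ₂ = 6.88π²/2.516² ≈ 10.727 (4× faster decay)
  n=3: λ₃ = 15.48π²/2.516² ≈ 24.135 (9× faster decay)
As t → ∞, higher modes decay exponentially faster. The n=1 mode dominates: u ~ c₁ sin(πx/2.516) e^{-λ₁t}.
Decay rate: λ₁ = 1.72π²/2.516² ≈ 2.682.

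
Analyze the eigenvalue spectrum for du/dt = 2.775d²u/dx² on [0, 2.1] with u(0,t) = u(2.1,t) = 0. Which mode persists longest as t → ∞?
Eigenvalues: λₙ = 2.775n²π²/2.1².
First three modes:
  n=1: λ₁ = 2.775π²/2.1² ≈ 6.21
  n=2: λ₂ = 11.1π²/2.1² ≈ 24.842 (4× faster decay)
  n=3: λ₃ = 24.975π²/2.1² ≈ 55.894 (9× faster decay)
As t → ∞, higher modes decay exponentially faster. The n=1 mode dominates: u ~ c₁ sin(πx/2.1) e^{-λ₁t}.
Decay rate: λ₁ = 2.775π²/2.1² ≈ 6.21.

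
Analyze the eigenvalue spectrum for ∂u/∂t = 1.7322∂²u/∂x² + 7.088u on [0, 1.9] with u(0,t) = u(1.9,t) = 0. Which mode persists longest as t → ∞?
Eigenvalues: λₙ = 1.7322n²π²/1.9² - 7.088.
First three modes:
  n=1: λ₁ = 1.7322π²/1.9² - 7.088 ≈ -2.352
  n=2: λ₂ = 6.9288π²/1.9² - 7.088 ≈ 11.855
  n=3: λ₃ = 15.5898π²/1.9² - 7.088 ≈ 35.534
Since 1.7322π²/1.9² ≈ 4.736 < 7.088, λ₁ < 0.
The n=1 mode grows fastest (−λₙ is largest for n=1) → dominates.
Asymptotic: u ~ c₁ sin(πx/1.9) e^{2.352t} (exponential growth at rate −λ₁ ≈ 2.352).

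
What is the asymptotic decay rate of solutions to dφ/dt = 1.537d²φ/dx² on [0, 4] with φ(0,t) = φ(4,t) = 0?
Eigenvalues: λₙ = 1.537n²π²/4².
First three modes:
  n=1: λ₁ = 1.537π²/4² ≈ 0.948
  n=2: λ₂ = 6.148π²/4² ≈ 3.792 (4× faster decay)
  n=3: λ₃ = 13.833π²/4² ≈ 8.533 (9× faster decay)
As t → ∞, higher modes decay exponentially faster. The n=1 mode dominates: φ ~ c₁ sin(πx/4) e^{-λ₁t}.
Decay rate: λ₁ = 1.537π²/4² ≈ 0.948.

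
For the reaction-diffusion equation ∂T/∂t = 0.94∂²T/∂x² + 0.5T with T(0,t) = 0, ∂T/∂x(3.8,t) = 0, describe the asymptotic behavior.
T grows unboundedly. Reaction dominates diffusion (r=0.5 > κπ²/(4L²)≈0.16); solution grows exponentially.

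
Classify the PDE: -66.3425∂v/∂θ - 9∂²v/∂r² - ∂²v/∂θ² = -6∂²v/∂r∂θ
Rewriting in standard form: -9∂²v/∂r² + 6∂²v/∂r∂θ - ∂²v/∂θ² - 66.3425∂v/∂θ = 0. A = -9, B = 6, C = -1. Discriminant B² - 4AC = 0. Since 0 = 0, parabolic.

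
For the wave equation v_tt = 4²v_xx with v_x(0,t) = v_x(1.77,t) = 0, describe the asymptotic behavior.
v oscillates about a mean that drifts linearly in t (generically unbounded; no decay). There is no damping, so the nonconstant modes persist as standing waves (energy conserved, no decay). But with Neumann conditions at both ends the constant mode has eigenvalue 0: the spatial mean M(t) of v satisfies M'' = 0, so M(t) = M(0) + M'(0)·t. Unless the initial velocity has zero mean (∫v_t(x,0)dx = 0), the solution grows linearly in t (unbounded, though not exponentially); if it does have zero mean, the solution stays bounded and simply oscillates.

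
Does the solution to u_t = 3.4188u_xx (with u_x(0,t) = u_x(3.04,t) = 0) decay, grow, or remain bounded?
u → constant (steady state). Heat is conserved (no flux at boundaries); solution approaches the spatial average.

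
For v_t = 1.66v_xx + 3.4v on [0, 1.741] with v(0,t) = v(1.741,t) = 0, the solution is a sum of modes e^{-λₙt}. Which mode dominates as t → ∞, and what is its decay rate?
Eigenvalues: λₙ = 1.66n²π²/1.741² - 3.4.
First three modes:
  n=1: λ₁ = 1.66π²/1.741² - 3.4 ≈ 2.005
  n=2: λ₂ = 6.64π²/1.741² - 3.4 ≈ 18.221
  n=3: λ₃ = 14.94π²/1.741² - 3.4 ≈ 45.247
Since 1.66π²/1.741² ≈ 5.405 > 3.4, all λₙ > 0.
The n=1 mode decays slowest → dominates as t → ∞.
Asymptotic: v ~ c₁ sin(πx/1.741) e^{-λ₁t} with decay rate λ₁ ≈ 2.005.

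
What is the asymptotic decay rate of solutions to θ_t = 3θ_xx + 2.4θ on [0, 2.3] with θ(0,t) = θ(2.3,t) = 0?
Eigenvalues: λₙ = 3n²π²/2.3² - 2.4.
First three modes:
  n=1: λ₁ = 3π²/2.3² - 2.4 ≈ 3.197
  n=2: λ₂ = 12π²/2.3² - 2.4 ≈ 19.989
  n=3: λ₃ = 27π²/2.3² - 2.4 ≈ 47.974
Since 3π²/2.3² ≈ 5.597 > 2.4, all λₙ > 0.
The n=1 mode decays slowest → dominates as t → ∞.
Asymptotic: θ ~ c₁ sin(πx/2.3) e^{-λ₁t} with decay rate λ₁ ≈ 3.197.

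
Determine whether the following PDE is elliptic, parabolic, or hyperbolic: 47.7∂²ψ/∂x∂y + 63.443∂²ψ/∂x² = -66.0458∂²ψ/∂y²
Rewriting in standard form: 63.443∂²ψ/∂x² + 47.7∂²ψ/∂x∂y + 66.0458∂²ψ/∂y² = 0. Coefficients: A = 63.443, B = 47.7, C = 66.0458. B² - 4AC = -14485.2847576, which is negative, so the equation is elliptic.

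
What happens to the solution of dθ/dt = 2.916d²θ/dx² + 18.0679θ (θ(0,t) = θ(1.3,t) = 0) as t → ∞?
θ grows unboundedly. Reaction dominates diffusion (r=18.0679 > κπ²/L²≈17.03); solution grows exponentially.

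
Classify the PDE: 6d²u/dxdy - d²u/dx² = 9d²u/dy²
Rewriting in standard form: -d²u/dx² + 6d²u/dxdy - 9d²u/dy² = 0. A = -1, B = 6, C = -9. Discriminant B² - 4AC = 0. Since 0 = 0, parabolic.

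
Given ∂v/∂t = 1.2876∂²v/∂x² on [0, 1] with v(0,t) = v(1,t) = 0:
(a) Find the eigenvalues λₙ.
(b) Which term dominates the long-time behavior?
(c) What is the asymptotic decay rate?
Eigenvalues: λₙ = 1.2876n²π².
First three modes:
  n=1: λ₁ = 1.2876π² ≈ 12.708
  n=2: λ₂ = 5.1504π² ≈ 50.832 (4× faster decay)
  n=3: λ₃ = 11.5884π² ≈ 114.373 (9× faster decay)
As t → ∞, higher modes decay exponentially faster. The n=1 mode dominates: v ~ c₁ sin(πx) e^{-λ₁t}.
Decay rate: λ₁ = 1.2876π² ≈ 12.708.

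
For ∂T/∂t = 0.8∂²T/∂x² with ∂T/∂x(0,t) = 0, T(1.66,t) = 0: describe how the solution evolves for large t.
T → 0. Heat escapes through the Dirichlet boundary.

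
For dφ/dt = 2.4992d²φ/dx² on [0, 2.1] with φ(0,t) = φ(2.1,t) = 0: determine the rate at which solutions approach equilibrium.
Eigenvalues: λₙ = 2.4992n²π²/2.1².
First three modes:
  n=1: λ₁ = 2.4992π²/2.1² ≈ 5.593
  n=2: λ₂ = 9.9968π²/2.1² ≈ 22.373 (4× faster decay)
  n=3: λ₃ = 22.4928π²/2.1² ≈ 50.339 (9× faster decay)
As t → ∞, higher modes decay exponentially faster. The n=1 mode dominates: φ ~ c₁ sin(πx/2.1) e^{-λ₁t}.
Decay rate: λ₁ = 2.4992π²/2.1² ≈ 5.593.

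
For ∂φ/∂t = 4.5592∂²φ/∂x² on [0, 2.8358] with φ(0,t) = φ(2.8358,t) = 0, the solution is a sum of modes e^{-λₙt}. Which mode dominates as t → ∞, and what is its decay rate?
Eigenvalues: λₙ = 4.5592n²π²/2.8358².
First three modes:
  n=1: λ₁ = 4.5592π²/2.8358² ≈ 5.595
  n=2: λ₂ = 18.2368π²/2.8358² ≈ 22.382 (4× faster decay)
  n=3: λ₃ = 41.0328π²/2.8358² ≈ 50.359 (9× faster decay)
As t → ∞, higher modes decay exponentially faster. The n=1 mode dominates: φ ~ c₁ sin(πx/2.8358) e^{-λ₁t}.
Decay rate: λ₁ = 4.5592π²/2.8358² ≈ 5.595.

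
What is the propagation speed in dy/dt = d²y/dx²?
Infinite. The heat equation is parabolic, not hyperbolic, so disturbances propagate instantly.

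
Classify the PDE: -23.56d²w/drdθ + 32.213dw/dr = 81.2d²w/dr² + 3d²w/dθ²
Rewriting in standard form: -81.2d²w/dr² - 23.56d²w/drdθ - 3d²w/dθ² + 32.213dw/dr = 0. A = -81.2, B = -23.56, C = -3. Discriminant B² - 4AC = -419.3264. Since -419.3264 < 0, elliptic.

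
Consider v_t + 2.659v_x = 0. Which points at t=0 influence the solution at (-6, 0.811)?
A single point: x = -8.156449. The characteristic through (-6, 0.811) is x - 2.659t = const, so x = -6 - 2.659·0.811 = -8.156449.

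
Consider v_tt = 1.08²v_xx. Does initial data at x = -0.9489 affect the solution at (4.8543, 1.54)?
No. The domain of dependence is [3.1911, 6.5175], and -0.9489 is outside this interval.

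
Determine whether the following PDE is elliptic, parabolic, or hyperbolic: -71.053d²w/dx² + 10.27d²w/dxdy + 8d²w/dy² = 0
Coefficients: A = -71.053, B = 10.27, C = 8. B² - 4AC = 2379.1689, which is positive, so the equation is hyperbolic.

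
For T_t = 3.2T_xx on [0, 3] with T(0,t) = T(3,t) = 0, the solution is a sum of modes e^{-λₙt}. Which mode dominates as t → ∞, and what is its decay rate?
Eigenvalues: λₙ = 3.2n²π²/3².
First three modes:
  n=1: λ₁ = 3.2π²/3² ≈ 3.509
  n=2: λ₂ = 12.8π²/3² ≈ 14.037 (4× faster decay)
  n=3: λ₃ = 28.8π²/3² ≈ 31.583 (9× faster decay)
As t → ∞, higher modes decay exponentially faster. The n=1 mode dominates: T ~ c₁ sin(πx/3) e^{-λ₁t}.
Decay rate: λ₁ = 3.2π²/3² ≈ 3.509.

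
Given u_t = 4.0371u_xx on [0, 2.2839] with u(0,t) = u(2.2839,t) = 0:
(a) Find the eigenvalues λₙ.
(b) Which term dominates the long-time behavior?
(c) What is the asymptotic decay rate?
Eigenvalues: λₙ = 4.0371n²π²/2.2839².
First three modes:
  n=1: λ₁ = 4.0371π²/2.2839² ≈ 7.639
  n=2: λ₂ = 16.1484π²/2.2839² ≈ 30.554 (4× faster decay)
  n=3: λ₃ = 36.3339π²/2.2839² ≈ 68.748 (9× faster decay)
As t → ∞, higher modes decay exponentially faster. The n=1 mode dominates: u ~ c₁ sin(πx/2.2839) e^{-λ₁t}.
Decay rate: λ₁ = 4.0371π²/2.2839² ≈ 7.639.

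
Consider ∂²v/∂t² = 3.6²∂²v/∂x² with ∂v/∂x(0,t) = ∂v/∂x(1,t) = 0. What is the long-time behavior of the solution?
As t → ∞, v oscillates about a mean that drifts linearly in t (generically unbounded; no decay). There is no damping, so the nonconstant modes persist as standing waves (energy conserved, no decay). But with Neumann conditions at both ends the constant mode has eigenvalue 0: the spatial mean M(t) of v satisfies M'' = 0, so M(t) = M(0) + M'(0)·t. Unless the initial velocity has zero mean (∫v_t(x,0)dx = 0), the solution grows linearly in t (unbounded, though not exponentially); if it does have zero mean, the solution stays bounded and simply oscillates.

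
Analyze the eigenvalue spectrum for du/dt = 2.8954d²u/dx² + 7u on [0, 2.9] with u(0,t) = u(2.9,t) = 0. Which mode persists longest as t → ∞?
Eigenvalues: λₙ = 2.8954n²π²/2.9² - 7.
First three modes:
  n=1: λ₁ = 2.8954π²/2.9² - 7 ≈ -3.602
  n=2: λ₂ = 11.5816π²/2.9² - 7 ≈ 6.592
  n=3: λ₃ = 26.0586π²/2.9² - 7 ≈ 23.581
Since 2.8954π²/2.9² ≈ 3.398 < 7, λ₁ < 0.
The n=1 mode grows fastest (−λₙ is largest for n=1) → dominates.
Asymptotic: u ~ c₁ sin(πx/2.9) e^{3.602t} (exponential growth at rate −λ₁ ≈ 3.602).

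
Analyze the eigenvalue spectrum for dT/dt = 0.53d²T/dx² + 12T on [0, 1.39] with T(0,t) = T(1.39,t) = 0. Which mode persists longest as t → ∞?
Eigenvalues: λₙ = 0.53n²π²/1.39² - 12.
First three modes:
  n=1: λ₁ = 0.53π²/1.39² - 12 ≈ -9.293
  n=2: λ₂ = 2.12π²/1.39² - 12 ≈ -1.171
  n=3: λ₃ = 4.77π²/1.39² - 12 ≈ 12.366
Since 0.53π²/1.39² ≈ 2.707 < 12, λ₁ < 0.
The n=1 mode grows fastest (−λₙ is largest for n=1) → dominates.
Asymptotic: T ~ c₁ sin(πx/1.39) e^{9.293t} (exponential growth at rate −λ₁ ≈ 9.293).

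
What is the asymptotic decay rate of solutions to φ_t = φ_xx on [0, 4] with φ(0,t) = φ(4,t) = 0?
Eigenvalues: λₙ = n²π²/4².
First three modes:
  n=1: λ₁ = π²/4² ≈ 0.617
  n=2: λ₂ = 4π²/4² ≈ 2.467 (4× faster decay)
  n=3: λ₃ = 9π²/4² ≈ 5.552 (9× faster decay)
As t → ∞, higher modes decay exponentially faster. The n=1 mode dominates: φ ~ c₁ sin(πx/4) e^{-λ₁t}.
Decay rate: λ₁ = π²/4² ≈ 0.617.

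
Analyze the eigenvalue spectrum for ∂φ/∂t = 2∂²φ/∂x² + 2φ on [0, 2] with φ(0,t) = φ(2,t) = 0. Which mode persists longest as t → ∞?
Eigenvalues: λₙ = 2n²π²/2² - 2.
First three modes:
  n=1: λ₁ = 2π²/2² - 2 ≈ 2.935
  n=2: λ₂ = 8π²/2² - 2 ≈ 17.739
  n=3: λ₃ = 18π²/2² - 2 ≈ 42.413
Since 2π²/2² ≈ 4.935 > 2, all λₙ > 0.
The n=1 mode decays slowest → dominates as t → ∞.
Asymptotic: φ ~ c₁ sin(πx/2) e^{-λ₁t} with decay rate λ₁ ≈ 2.935.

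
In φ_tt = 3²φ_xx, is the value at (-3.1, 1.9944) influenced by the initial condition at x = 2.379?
Yes. The domain of dependence is [-9.0832, 2.8832], and 2.379 ∈ [-9.0832, 2.8832].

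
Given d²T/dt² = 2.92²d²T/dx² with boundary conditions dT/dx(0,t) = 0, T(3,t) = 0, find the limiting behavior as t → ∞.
T oscillates (no decay). Energy is conserved; the solution oscillates indefinitely as standing waves.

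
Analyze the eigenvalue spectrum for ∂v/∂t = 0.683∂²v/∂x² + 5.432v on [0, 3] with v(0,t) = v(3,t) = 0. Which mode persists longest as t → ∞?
Eigenvalues: λₙ = 0.683n²π²/3² - 5.432.
First three modes:
  n=1: λ₁ = 0.683π²/3² - 5.432 ≈ -4.683
  n=2: λ₂ = 2.732π²/3² - 5.432 ≈ -2.436
  n=3: λ₃ = 6.147π²/3² - 5.432 ≈ 1.309
Since 0.683π²/3² ≈ 0.749 < 5.432, λ₁ < 0.
The n=1 mode grows fastest (−λₙ is largest for n=1) → dominates.
Asymptotic: v ~ c₁ sin(πx/3) e^{4.683t} (exponential growth at rate −λ₁ ≈ 4.683).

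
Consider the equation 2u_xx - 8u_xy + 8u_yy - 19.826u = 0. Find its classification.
Parabolic. (A = 2, B = -8, C = 8 gives B² - 4AC = 0.)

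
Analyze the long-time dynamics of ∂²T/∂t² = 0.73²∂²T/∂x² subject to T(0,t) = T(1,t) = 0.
Long-time behavior: T oscillates (no decay). Energy is conserved; the solution oscillates indefinitely as standing waves.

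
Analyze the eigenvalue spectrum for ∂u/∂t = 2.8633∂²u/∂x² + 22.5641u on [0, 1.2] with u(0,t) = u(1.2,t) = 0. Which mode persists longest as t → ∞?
Eigenvalues: λₙ = 2.8633n²π²/1.2² - 22.5641.
First three modes:
  n=1: λ₁ = 2.8633π²/1.2² - 22.5641 ≈ -2.939
  n=2: λ₂ = 11.4532π²/1.2² - 22.5641 ≈ 55.935
  n=3: λ₃ = 25.7697π²/1.2² - 22.5641 ≈ 154.059
Since 2.8633π²/1.2² ≈ 19.625 < 22.5641, λ₁ < 0.
The n=1 mode grows fastest (−λₙ is largest for n=1) → dominates.
Asymptotic: u ~ c₁ sin(πx/1.2) e^{2.939t} (exponential growth at rate −λ₁ ≈ 2.939).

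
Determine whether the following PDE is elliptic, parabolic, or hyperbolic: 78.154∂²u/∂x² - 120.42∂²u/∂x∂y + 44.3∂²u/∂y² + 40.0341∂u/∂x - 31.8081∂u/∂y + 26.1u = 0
Coefficients: A = 78.154, B = -120.42, C = 44.3. B² - 4AC = 652.0876, which is positive, so the equation is hyperbolic.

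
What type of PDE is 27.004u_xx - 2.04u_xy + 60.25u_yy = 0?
With A = 27.004, B = -2.04, C = 60.25, the discriminant is -6503.8024. This is an elliptic PDE.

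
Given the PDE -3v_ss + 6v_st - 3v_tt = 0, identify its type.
The second-order coefficients are A = -3, B = 6, C = -3. Since B² - 4AC = 0 = 0, this is a parabolic PDE.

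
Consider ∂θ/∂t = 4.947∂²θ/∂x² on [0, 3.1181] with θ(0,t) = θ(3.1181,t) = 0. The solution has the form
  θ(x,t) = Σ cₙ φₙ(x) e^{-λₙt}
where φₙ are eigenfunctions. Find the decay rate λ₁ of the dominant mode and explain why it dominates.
Eigenvalues: λₙ = 4.947n²π²/3.1181².
First three modes:
  n=1: λ₁ = 4.947π²/3.1181² ≈ 5.022
  n=2: λ₂ = 19.788π²/3.1181² ≈ 20.087 (4× faster decay)
  n=3: λ₃ = 44.523π²/3.1181² ≈ 45.196 (9× faster decay)
As t → ∞, higher modes decay exponentially faster. The n=1 mode dominates: θ ~ c₁ sin(πx/3.1181) e^{-λ₁t}.
Decay rate: λ₁ = 4.947π²/3.1181² ≈ 5.022.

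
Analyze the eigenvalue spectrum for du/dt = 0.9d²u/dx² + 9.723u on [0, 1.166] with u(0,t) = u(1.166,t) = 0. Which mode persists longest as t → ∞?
Eigenvalues: λₙ = 0.9n²π²/1.166² - 9.723.
First three modes:
  n=1: λ₁ = 0.9π²/1.166² - 9.723 ≈ -3.19
  n=2: λ₂ = 3.6π²/1.166² - 9.723 ≈ 16.411
  n=3: λ₃ = 8.1π²/1.166² - 9.723 ≈ 49.078
Since 0.9π²/1.166² ≈ 6.533 < 9.723, λ₁ < 0.
The n=1 mode grows fastest (−λₙ is largest for n=1) → dominates.
Asymptotic: u ~ c₁ sin(πx/1.166) e^{3.19t} (exponential growth at rate −λ₁ ≈ 3.19).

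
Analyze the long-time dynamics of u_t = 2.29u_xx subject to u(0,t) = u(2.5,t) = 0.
Long-time behavior: u → 0. Heat diffuses out through both boundaries.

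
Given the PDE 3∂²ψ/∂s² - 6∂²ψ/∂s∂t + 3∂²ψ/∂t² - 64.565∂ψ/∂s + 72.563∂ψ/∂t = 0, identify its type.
The second-order coefficients are A = 3, B = -6, C = 3. Since B² - 4AC = 0 = 0, this is a parabolic PDE.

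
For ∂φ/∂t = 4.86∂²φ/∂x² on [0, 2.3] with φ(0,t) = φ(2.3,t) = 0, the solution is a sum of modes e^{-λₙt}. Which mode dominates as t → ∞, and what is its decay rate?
Eigenvalues: λₙ = 4.86n²π²/2.3².
First three modes:
  n=1: λ₁ = 4.86π²/2.3² ≈ 9.067
  n=2: λ₂ = 19.44π²/2.3² ≈ 36.269 (4× faster decay)
  n=3: λ₃ = 43.74π²/2.3² ≈ 81.606 (9× faster decay)
As t → ∞, higher modes decay exponentially faster. The n=1 mode dominates: φ ~ c₁ sin(πx/2.3) e^{-λ₁t}.
Decay rate: λ₁ = 4.86π²/2.3² ≈ 9.067.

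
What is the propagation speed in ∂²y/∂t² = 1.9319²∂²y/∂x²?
Speed = 1.9319. Information travels along characteristics x = x₀ ± 1.9319t.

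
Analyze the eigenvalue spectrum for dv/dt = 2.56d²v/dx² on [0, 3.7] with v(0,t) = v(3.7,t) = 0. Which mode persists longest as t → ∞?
Eigenvalues: λₙ = 2.56n²π²/3.7².
First three modes:
  n=1: λ₁ = 2.56π²/3.7² ≈ 1.846
  n=2: λ₂ = 10.24π²/3.7² ≈ 7.382 (4× faster decay)
  n=3: λ₃ = 23.04π²/3.7² ≈ 16.61 (9× faster decay)
As t → ∞, higher modes decay exponentially faster. The n=1 mode dominates: v ~ c₁ sin(πx/3.7) e^{-λ₁t}.
Decay rate: λ₁ = 2.56π²/3.7² ≈ 1.846.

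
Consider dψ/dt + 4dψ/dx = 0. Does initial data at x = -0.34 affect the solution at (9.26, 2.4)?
Yes. The characteristic through (9.26, 2.4) passes through x = -0.34.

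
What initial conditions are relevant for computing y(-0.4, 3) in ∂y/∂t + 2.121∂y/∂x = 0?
A single point: x = -6.763. The characteristic through (-0.4, 3) is x - 2.121t = const, so x = -0.4 - 2.121·3 = -6.763.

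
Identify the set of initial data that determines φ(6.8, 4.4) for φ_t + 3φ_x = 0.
A single point: x = -6.4. The characteristic through (6.8, 4.4) is x - 3t = const, so x = 6.8 - 3·4.4 = -6.4.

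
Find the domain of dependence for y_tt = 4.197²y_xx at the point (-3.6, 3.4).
Domain of dependence: [-17.8698, 10.6698]. Signals travel at speed 4.197, so data within |x - -3.6| ≤ 4.197·3.4 = 14.2698 can reach the point.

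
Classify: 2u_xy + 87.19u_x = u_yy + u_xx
Rewriting in standard form: -u_xx + 2u_xy - u_yy + 87.19u_x = 0. Parabolic (discriminant = 0).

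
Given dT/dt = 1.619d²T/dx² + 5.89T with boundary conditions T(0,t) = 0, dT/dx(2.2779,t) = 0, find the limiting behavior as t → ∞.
T grows unboundedly. Reaction dominates diffusion (r=5.89 > κπ²/(4L²)≈0.77); solution grows exponentially.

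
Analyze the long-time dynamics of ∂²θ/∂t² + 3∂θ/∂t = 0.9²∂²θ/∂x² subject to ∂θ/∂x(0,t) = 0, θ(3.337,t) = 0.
Long-time behavior: θ → 0. Damping (γ=3) dissipates energy; oscillations decay exponentially.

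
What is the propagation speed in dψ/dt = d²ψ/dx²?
Infinite. The heat equation is parabolic, not hyperbolic, so disturbances propagate instantly.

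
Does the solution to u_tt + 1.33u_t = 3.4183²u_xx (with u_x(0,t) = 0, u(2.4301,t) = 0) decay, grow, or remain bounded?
u → 0. Damping (γ=1.33) dissipates energy; oscillations decay exponentially.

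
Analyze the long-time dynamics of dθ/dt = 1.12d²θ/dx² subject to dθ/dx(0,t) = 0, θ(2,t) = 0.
Long-time behavior: θ → 0. Heat escapes through the Dirichlet boundary.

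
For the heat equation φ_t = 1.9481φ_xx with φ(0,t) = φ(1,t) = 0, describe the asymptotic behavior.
φ → 0. Heat diffuses out through both boundaries.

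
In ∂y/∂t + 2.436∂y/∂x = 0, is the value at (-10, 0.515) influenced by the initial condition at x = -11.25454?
Yes. The characteristic through (-10, 0.515) passes through x = -11.25454.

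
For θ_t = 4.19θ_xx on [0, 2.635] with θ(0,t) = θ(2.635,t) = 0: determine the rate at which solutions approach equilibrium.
Eigenvalues: λₙ = 4.19n²π²/2.635².
First three modes:
  n=1: λ₁ = 4.19π²/2.635² ≈ 5.956
  n=2: λ₂ = 16.76π²/2.635² ≈ 23.824 (4× faster decay)
  n=3: λ₃ = 37.71π²/2.635² ≈ 53.604 (9× faster decay)
As t → ∞, higher modes decay exponentially faster. The n=1 mode dominates: θ ~ c₁ sin(πx/2.635) e^{-λ₁t}.
Decay rate: λ₁ = 4.19π²/2.635² ≈ 5.956.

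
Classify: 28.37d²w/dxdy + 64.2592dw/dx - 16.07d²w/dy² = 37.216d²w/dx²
Rewriting in standard form: -37.216d²w/dx² + 28.37d²w/dxdy - 16.07d²w/dy² + 64.2592dw/dx = 0. Elliptic (discriminant = -1587.38758).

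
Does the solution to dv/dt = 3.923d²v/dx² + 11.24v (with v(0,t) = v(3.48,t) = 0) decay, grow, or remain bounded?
v grows unboundedly. Reaction dominates diffusion (r=11.24 > κπ²/L²≈3.2); solution grows exponentially.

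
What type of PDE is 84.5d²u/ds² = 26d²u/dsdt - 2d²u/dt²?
Rewriting in standard form: 84.5d²u/ds² - 26d²u/dsdt + 2d²u/dt² = 0. With A = 84.5, B = -26, C = 2, the discriminant is 0. This is a parabolic PDE.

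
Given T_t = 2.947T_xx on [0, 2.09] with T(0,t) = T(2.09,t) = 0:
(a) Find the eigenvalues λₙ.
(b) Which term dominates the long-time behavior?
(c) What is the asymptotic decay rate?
Eigenvalues: λₙ = 2.947n²π²/2.09².
First three modes:
  n=1: λ₁ = 2.947π²/2.09² ≈ 6.659
  n=2: λ₂ = 11.788π²/2.09² ≈ 26.635 (4× faster decay)
  n=3: λ₃ = 26.523π²/2.09² ≈ 59.928 (9× faster decay)
As t → ∞, higher modes decay exponentially faster. The n=1 mode dominates: T ~ c₁ sin(πx/2.09) e^{-λ₁t}.
Decay rate: λ₁ = 2.947π²/2.09² ≈ 6.659.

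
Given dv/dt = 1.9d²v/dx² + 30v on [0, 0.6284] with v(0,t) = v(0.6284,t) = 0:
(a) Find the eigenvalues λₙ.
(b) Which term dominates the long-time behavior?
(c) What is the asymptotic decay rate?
Eigenvalues: λₙ = 1.9n²π²/0.6284² - 30.
First three modes:
  n=1: λ₁ = 1.9π²/0.6284² - 30 ≈ 17.488
  n=2: λ₂ = 7.6π²/0.6284² - 30 ≈ 159.951
  n=3: λ₃ = 17.1π²/0.6284² - 30 ≈ 397.389
Since 1.9π²/0.6284² ≈ 47.488 > 30, all λₙ > 0.
The n=1 mode decays slowest → dominates as t → ∞.
Asymptotic: v ~ c₁ sin(πx/0.6284) e^{-λ₁t} with decay rate λ₁ ≈ 17.488.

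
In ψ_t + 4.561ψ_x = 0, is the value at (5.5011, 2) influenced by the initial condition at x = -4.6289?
No. Only data at x = -3.6209 affects (5.5011, 2). Advection has one-way propagation along characteristics.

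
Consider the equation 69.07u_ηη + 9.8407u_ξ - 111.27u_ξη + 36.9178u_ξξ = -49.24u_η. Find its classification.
Rewriting in standard form: 36.9178u_ξξ - 111.27u_ξη + 69.07u_ηη + 9.8407u_ξ + 49.24u_η = 0. Hyperbolic. (A = 36.9178, B = -111.27, C = 69.07 gives B² - 4AC = 2181.363116.)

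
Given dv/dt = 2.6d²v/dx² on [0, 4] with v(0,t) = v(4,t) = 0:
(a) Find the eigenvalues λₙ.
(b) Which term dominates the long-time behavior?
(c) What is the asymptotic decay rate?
Eigenvalues: λₙ = 2.6n²π²/4².
First three modes:
  n=1: λ₁ = 2.6π²/4² ≈ 1.604
  n=2: λ₂ = 10.4π²/4² ≈ 6.415 (4× faster decay)
  n=3: λ₃ = 23.4π²/4² ≈ 14.434 (9× faster decay)
As t → ∞, higher modes decay exponentially faster. The n=1 mode dominates: v ~ c₁ sin(πx/4) e^{-λ₁t}.
Decay rate: λ₁ = 2.6π²/4² ≈ 1.604.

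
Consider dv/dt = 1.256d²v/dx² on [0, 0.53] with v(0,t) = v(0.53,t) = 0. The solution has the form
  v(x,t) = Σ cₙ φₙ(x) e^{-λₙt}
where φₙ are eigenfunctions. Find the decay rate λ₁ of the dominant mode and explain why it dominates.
Eigenvalues: λₙ = 1.256n²π²/0.53².
First three modes:
  n=1: λ₁ = 1.256π²/0.53² ≈ 44.13
  n=2: λ₂ = 5.024π²/0.53² ≈ 176.522 (4× faster decay)
  n=3: λ₃ = 11.304π²/0.53² ≈ 397.173 (9× faster decay)
As t → ∞, higher modes decay exponentially faster. The n=1 mode dominates: v ~ c₁ sin(πx/0.53) e^{-λ₁t}.
Decay rate: λ₁ = 1.256π²/0.53² ≈ 44.13.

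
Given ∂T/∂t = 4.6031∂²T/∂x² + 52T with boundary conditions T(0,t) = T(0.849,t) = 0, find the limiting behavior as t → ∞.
T → 0. Diffusion dominates reaction (r=52 < κπ²/L²≈63.03); solution decays.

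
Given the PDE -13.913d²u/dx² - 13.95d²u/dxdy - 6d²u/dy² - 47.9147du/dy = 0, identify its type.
The second-order coefficients are A = -13.913, B = -13.95, C = -6. Since B² - 4AC = -139.3095 < 0, this is an elliptic PDE.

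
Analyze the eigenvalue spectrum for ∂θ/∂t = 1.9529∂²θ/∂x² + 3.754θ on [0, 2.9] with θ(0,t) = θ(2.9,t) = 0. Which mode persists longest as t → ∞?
Eigenvalues: λₙ = 1.9529n²π²/2.9² - 3.754.
First three modes:
  n=1: λ₁ = 1.9529π²/2.9² - 3.754 ≈ -1.462
  n=2: λ₂ = 7.8116π²/2.9² - 3.754 ≈ 5.413
  n=3: λ₃ = 17.5761π²/2.9² - 3.754 ≈ 16.873
Since 1.9529π²/2.9² ≈ 2.292 < 3.754, λ₁ < 0.
The n=1 mode grows fastest (−λₙ is largest for n=1) → dominates.
Asymptotic: θ ~ c₁ sin(πx/2.9) e^{1.462t} (exponential growth at rate −λ₁ ≈ 1.462).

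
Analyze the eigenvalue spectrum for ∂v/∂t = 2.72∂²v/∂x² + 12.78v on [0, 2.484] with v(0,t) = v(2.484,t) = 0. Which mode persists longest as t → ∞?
Eigenvalues: λₙ = 2.72n²π²/2.484² - 12.78.
First three modes:
  n=1: λ₁ = 2.72π²/2.484² - 12.78 ≈ -8.429
  n=2: λ₂ = 10.88π²/2.484² - 12.78 ≈ 4.623
  n=3: λ₃ = 24.48π²/2.484² - 12.78 ≈ 26.377
Since 2.72π²/2.484² ≈ 4.351 < 12.78, λ₁ < 0.
The n=1 mode grows fastest (−λₙ is largest for n=1) → dominates.
Asymptotic: v ~ c₁ sin(πx/2.484) e^{8.429t} (exponential growth at rate −λ₁ ≈ 8.429).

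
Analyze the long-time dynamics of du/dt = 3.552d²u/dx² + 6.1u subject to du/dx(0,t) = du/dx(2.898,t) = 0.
Long-time behavior: u grows unboundedly. With Neumann BCs the constant mode has diffusion eigenvalue 0, so any r > 0 makes it grow like e^(6.1t); solution grows exponentially.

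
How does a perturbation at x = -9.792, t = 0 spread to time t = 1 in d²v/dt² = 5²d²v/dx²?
Domain of influence: [-14.792, -4.792]. Data at x = -9.792 spreads outward at speed 5.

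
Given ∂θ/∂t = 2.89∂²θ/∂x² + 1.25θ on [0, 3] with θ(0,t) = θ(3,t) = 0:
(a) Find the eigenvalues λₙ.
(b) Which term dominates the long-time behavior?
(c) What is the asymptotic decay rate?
Eigenvalues: λₙ = 2.89n²π²/3² - 1.25.
First three modes:
  n=1: λ₁ = 2.89π²/3² - 1.25 ≈ 1.919
  n=2: λ₂ = 11.56π²/3² - 1.25 ≈ 11.427
  n=3: λ₃ = 26.01π²/3² - 1.25 ≈ 27.273
Since 2.89π²/3² ≈ 3.169 > 1.25, all λₙ > 0.
The n=1 mode decays slowest → dominates as t → ∞.
Asymptotic: θ ~ c₁ sin(πx/3) e^{-λ₁t} with decay rate λ₁ ≈ 1.919.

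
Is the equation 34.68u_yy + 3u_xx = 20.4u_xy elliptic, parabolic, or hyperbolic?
Rewriting in standard form: 3u_xx - 20.4u_xy + 34.68u_yy = 0. Computing B² - 4AC with A = 3, B = -20.4, C = 34.68: discriminant = 0 (zero). Answer: parabolic.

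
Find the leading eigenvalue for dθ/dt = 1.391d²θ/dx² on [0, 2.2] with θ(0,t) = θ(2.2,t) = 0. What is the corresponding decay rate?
Eigenvalues: λₙ = 1.391n²π²/2.2².
First three modes:
  n=1: λ₁ = 1.391π²/2.2² ≈ 2.836
  n=2: λ₂ = 5.564π²/2.2² ≈ 11.346 (4× faster decay)
  n=3: λ₃ = 12.519π²/2.2² ≈ 25.528 (9× faster decay)
As t → ∞, higher modes decay exponentially faster. The n=1 mode dominates: θ ~ c₁ sin(πx/2.2) e^{-λ₁t}.
Decay rate: λ₁ = 1.391π²/2.2² ≈ 2.836.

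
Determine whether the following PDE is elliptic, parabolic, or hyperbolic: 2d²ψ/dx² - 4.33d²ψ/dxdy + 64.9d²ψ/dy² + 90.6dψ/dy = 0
Coefficients: A = 2, B = -4.33, C = 64.9. B² - 4AC = -500.4511, which is negative, so the equation is elliptic.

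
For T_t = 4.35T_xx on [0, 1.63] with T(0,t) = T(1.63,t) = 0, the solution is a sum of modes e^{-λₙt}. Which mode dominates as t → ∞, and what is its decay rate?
Eigenvalues: λₙ = 4.35n²π²/1.63².
First three modes:
  n=1: λ₁ = 4.35π²/1.63² ≈ 16.159
  n=2: λ₂ = 17.4π²/1.63² ≈ 64.636 (4× faster decay)
  n=3: λ₃ = 39.15π²/1.63² ≈ 145.431 (9× faster decay)
As t → ∞, higher modes decay exponentially faster. The n=1 mode dominates: T ~ c₁ sin(πx/1.63) e^{-λ₁t}.
Decay rate: λ₁ = 4.35π²/1.63² ≈ 16.159.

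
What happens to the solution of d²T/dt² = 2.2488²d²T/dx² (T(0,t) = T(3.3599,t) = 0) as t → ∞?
T oscillates (no decay). Energy is conserved; the solution oscillates indefinitely as standing waves.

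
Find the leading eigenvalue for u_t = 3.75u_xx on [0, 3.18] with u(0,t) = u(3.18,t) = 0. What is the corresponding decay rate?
Eigenvalues: λₙ = 3.75n²π²/3.18².
First three modes:
  n=1: λ₁ = 3.75π²/3.18² ≈ 3.66
  n=2: λ₂ = 15π²/3.18² ≈ 14.64 (4× faster decay)
  n=3: λ₃ = 33.75π²/3.18² ≈ 32.94 (9× faster decay)
As t → ∞, higher modes decay exponentially faster. The n=1 mode dominates: u ~ c₁ sin(πx/3.18) e^{-λ₁t}.
Decay rate: λ₁ = 3.75π²/3.18² ≈ 3.66.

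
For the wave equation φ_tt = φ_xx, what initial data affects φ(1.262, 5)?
Domain of dependence: [-3.738, 6.262]. Signals travel at speed 1, so data within |x - 1.262| ≤ 1·5 = 5 can reach the point.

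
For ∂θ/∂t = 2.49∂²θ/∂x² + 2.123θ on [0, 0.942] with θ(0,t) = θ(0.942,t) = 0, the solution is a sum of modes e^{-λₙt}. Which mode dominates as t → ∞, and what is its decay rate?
Eigenvalues: λₙ = 2.49n²π²/0.942² - 2.123.
First three modes:
  n=1: λ₁ = 2.49π²/0.942² - 2.123 ≈ 25.572
  n=2: λ₂ = 9.96π²/0.942² - 2.123 ≈ 108.656
  n=3: λ₃ = 22.41π²/0.942² - 2.123 ≈ 247.13
Since 2.49π²/0.942² ≈ 27.695 > 2.123, all λₙ > 0.
The n=1 mode decays slowest → dominates as t → ∞.
Asymptotic: θ ~ c₁ sin(πx/0.942) e^{-λ₁t} with decay rate λ₁ ≈ 25.572.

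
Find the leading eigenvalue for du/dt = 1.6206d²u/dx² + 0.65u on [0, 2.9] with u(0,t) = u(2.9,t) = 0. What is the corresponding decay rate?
Eigenvalues: λₙ = 1.6206n²π²/2.9² - 0.65.
First three modes:
  n=1: λ₁ = 1.6206π²/2.9² - 0.65 ≈ 1.252
  n=2: λ₂ = 6.4824π²/2.9² - 0.65 ≈ 6.957
  n=3: λ₃ = 14.5854π²/2.9² - 0.65 ≈ 16.467
Since 1.6206π²/2.9² ≈ 1.902 > 0.65, all λₙ > 0.
The n=1 mode decays slowest → dominates as t → ∞.
Asymptotic: u ~ c₁ sin(πx/2.9) e^{-λ₁t} with decay rate λ₁ ≈ 1.252.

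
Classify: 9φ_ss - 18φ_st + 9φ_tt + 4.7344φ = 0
Parabolic (discriminant = 0).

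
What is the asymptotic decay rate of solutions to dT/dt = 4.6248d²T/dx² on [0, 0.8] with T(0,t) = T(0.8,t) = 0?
Eigenvalues: λₙ = 4.6248n²π²/0.8².
First three modes:
  n=1: λ₁ = 4.6248π²/0.8² ≈ 71.32
  n=2: λ₂ = 18.4992π²/0.8² ≈ 285.281 (4× faster decay)
  n=3: λ₃ = 41.6232π²/0.8² ≈ 641.882 (9× faster decay)
As t → ∞, higher modes decay exponentially faster. The n=1 mode dominates: T ~ c₁ sin(πx/0.8) e^{-λ₁t}.
Decay rate: λ₁ = 4.6248π²/0.8² ≈ 71.32.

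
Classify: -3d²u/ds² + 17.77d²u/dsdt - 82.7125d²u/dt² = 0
Elliptic (discriminant = -676.7771).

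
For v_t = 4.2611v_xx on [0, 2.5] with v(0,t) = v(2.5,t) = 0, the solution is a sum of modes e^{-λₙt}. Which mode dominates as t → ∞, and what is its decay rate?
Eigenvalues: λₙ = 4.2611n²π²/2.5².
First three modes:
  n=1: λ₁ = 4.2611π²/2.5² ≈ 6.729
  n=2: λ₂ = 17.0444π²/2.5² ≈ 26.915 (4× faster decay)
  n=3: λ₃ = 38.3499π²/2.5² ≈ 60.56 (9× faster decay)
As t → ∞, higher modes decay exponentially faster. The n=1 mode dominates: v ~ c₁ sin(πx/2.5) e^{-λ₁t}.
Decay rate: λ₁ = 4.2611π²/2.5² ≈ 6.729.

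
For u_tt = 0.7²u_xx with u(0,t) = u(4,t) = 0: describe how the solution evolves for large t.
u oscillates (no decay). Energy is conserved; the solution oscillates indefinitely as standing waves.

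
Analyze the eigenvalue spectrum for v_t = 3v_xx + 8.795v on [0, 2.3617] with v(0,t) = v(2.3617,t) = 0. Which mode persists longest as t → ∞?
Eigenvalues: λₙ = 3n²π²/2.3617² - 8.795.
First three modes:
  n=1: λ₁ = 3π²/2.3617² - 8.795 ≈ -3.487
  n=2: λ₂ = 12π²/2.3617² - 8.795 ≈ 12.439
  n=3: λ₃ = 27π²/2.3617² - 8.795 ≈ 38.981
Since 3π²/2.3617² ≈ 5.308 < 8.795, λ₁ < 0.
The n=1 mode grows fastest (−λₙ is largest for n=1) → dominates.
Asymptotic: v ~ c₁ sin(πx/2.3617) e^{3.487t} (exponential growth at rate −λ₁ ≈ 3.487).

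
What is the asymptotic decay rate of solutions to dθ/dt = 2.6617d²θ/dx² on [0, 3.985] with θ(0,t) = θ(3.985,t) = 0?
Eigenvalues: λₙ = 2.6617n²π²/3.985².
First three modes:
  n=1: λ₁ = 2.6617π²/3.985² ≈ 1.654
  n=2: λ₂ = 10.6468π²/3.985² ≈ 6.617 (4× faster decay)
  n=3: λ₃ = 23.9553π²/3.985² ≈ 14.888 (9× faster decay)
As t → ∞, higher modes decay exponentially faster. The n=1 mode dominates: θ ~ c₁ sin(πx/3.985) e^{-λ₁t}.
Decay rate: λ₁ = 2.6617π²/3.985² ≈ 1.654.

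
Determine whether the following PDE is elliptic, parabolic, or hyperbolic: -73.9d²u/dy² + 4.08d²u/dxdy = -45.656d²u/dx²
Rewriting in standard form: 45.656d²u/dx² + 4.08d²u/dxdy - 73.9d²u/dy² = 0. Coefficients: A = 45.656, B = 4.08, C = -73.9. B² - 4AC = 13512.56, which is positive, so the equation is hyperbolic.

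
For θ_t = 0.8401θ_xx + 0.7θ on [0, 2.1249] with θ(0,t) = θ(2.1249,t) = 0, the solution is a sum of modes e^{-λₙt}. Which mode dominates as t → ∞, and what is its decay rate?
Eigenvalues: λₙ = 0.8401n²π²/2.1249² - 0.7.
First three modes:
  n=1: λ₁ = 0.8401π²/2.1249² - 0.7 ≈ 1.136
  n=2: λ₂ = 3.3604π²/2.1249² - 0.7 ≈ 6.645
  n=3: λ₃ = 7.5609π²/2.1249² - 0.7 ≈ 15.827
Since 0.8401π²/2.1249² ≈ 1.836 > 0.7, all λₙ > 0.
The n=1 mode decays slowest → dominates as t → ∞.
Asymptotic: θ ~ c₁ sin(πx/2.1249) e^{-λ₁t} with decay rate λ₁ ≈ 1.136.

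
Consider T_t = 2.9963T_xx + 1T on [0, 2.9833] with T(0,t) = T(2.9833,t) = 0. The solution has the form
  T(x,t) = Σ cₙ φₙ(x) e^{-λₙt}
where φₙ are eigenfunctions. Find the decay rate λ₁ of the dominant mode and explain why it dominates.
Eigenvalues: λₙ = 2.9963n²π²/2.9833² - 1.
First three modes:
  n=1: λ₁ = 2.9963π²/2.9833² - 1 ≈ 2.323
  n=2: λ₂ = 11.9852π²/2.9833² - 1 ≈ 12.291
  n=3: λ₃ = 26.9667π²/2.9833² - 1 ≈ 28.904
Since 2.9963π²/2.9833² ≈ 3.323 > 1, all λₙ > 0.
The n=1 mode decays slowest → dominates as t → ∞.
Asymptotic: T ~ c₁ sin(πx/2.9833) e^{-λ₁t} with decay rate λ₁ ≈ 2.323.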